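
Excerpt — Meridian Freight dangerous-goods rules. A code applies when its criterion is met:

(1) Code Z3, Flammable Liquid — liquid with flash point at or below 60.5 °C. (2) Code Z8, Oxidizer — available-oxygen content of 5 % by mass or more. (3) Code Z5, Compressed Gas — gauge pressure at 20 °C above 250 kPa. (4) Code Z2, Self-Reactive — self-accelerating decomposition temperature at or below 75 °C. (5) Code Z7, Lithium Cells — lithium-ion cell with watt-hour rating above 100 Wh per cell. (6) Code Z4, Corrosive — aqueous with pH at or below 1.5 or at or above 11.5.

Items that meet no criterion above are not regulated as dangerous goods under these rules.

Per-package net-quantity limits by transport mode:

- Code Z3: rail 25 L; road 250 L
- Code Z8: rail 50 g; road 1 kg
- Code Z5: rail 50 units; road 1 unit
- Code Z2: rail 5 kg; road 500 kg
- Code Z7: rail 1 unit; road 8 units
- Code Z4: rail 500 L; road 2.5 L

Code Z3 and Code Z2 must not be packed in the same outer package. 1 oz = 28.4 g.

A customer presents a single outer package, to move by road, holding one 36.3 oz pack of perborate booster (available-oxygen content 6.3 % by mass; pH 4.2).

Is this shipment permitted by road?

Perborate booster: available-oxygen content 6.3 % by mass ≥ 5 % by mass → Code Z8 (Oxidizer).
Code Z8 quantity: one 36.3 oz pack = 1030.92 g.
1030.92 g > 1 kg (road limit, Code Z8) — over the limit.

No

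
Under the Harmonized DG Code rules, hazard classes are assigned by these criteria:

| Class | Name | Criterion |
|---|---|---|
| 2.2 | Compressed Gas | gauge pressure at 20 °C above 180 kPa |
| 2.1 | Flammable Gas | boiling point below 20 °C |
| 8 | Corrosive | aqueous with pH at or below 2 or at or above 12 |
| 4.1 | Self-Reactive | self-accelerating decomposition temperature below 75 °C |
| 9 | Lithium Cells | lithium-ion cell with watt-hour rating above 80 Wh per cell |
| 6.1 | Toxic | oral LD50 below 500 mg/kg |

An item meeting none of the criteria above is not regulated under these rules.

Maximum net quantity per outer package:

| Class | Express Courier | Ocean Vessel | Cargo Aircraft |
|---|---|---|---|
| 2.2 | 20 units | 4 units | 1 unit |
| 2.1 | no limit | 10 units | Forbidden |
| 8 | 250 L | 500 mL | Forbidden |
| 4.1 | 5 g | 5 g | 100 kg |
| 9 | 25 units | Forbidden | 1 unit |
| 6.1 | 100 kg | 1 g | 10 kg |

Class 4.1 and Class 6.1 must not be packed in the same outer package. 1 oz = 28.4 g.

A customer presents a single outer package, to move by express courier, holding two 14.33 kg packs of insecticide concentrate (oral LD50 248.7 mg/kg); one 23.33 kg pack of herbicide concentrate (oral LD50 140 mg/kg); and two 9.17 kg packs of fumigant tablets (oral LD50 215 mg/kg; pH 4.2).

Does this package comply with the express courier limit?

Yes

Insecticide concentrate: oral LD50 248.7 mg/kg < 500 mg/kg → Class 6.1 (Toxic).
Herbicide concentrate: oral LD50 140 mg/kg < 500 mg/kg → Class 6.1 (Toxic).
The fumigant tablets have oral LD50 215 mg/kg, which is < 500 mg/kg, so they are Class 6.1 (Toxic).
Total Class 6.1: (two 14.33 kg packs = 28.66 kg) + 23.33 kg + (two 9.17 kg packs = 18.34 kg) = 70.33 kg.
That is within the Class 6.1 express courier limit of 100 kg.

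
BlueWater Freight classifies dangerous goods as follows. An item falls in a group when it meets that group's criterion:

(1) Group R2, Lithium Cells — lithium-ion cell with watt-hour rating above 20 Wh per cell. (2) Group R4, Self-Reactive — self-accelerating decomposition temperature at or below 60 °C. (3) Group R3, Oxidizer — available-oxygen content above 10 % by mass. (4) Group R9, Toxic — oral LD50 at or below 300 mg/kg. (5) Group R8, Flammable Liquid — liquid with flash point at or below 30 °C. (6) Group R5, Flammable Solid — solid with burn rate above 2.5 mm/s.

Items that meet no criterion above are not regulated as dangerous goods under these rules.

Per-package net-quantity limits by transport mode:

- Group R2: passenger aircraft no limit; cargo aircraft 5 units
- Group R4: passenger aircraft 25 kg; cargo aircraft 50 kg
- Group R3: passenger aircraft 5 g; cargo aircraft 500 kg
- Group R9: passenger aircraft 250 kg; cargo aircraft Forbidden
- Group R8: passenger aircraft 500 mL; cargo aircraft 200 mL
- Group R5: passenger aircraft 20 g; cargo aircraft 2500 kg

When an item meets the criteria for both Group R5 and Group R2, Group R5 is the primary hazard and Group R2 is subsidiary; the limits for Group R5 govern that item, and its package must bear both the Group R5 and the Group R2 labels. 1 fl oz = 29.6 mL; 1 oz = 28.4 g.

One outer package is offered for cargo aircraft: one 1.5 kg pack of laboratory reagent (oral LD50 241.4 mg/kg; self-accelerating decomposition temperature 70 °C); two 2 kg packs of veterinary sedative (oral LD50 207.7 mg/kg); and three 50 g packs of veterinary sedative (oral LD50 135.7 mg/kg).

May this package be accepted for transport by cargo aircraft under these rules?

No

With oral LD50 241.4 mg/kg (≤ 300 mg/kg), the laboratory reagent falls in Group R9.
Oral LD50 207.7 mg/kg meets the Group R9 criterion (Toxic), so the veterinary sedative is Group R9.
The veterinary sedative has oral LD50 135.7 mg/kg, which is ≤ 300 mg/kg, so it is Group R9 (Toxic).
Group R9 net quantity: 1.5 kg + (two 2 kg packs = 4 kg) + (three 50 g packs = 150 g) = 5.65 kg.
By cargo aircraft, Group R9 is Forbidden regardless of quantity.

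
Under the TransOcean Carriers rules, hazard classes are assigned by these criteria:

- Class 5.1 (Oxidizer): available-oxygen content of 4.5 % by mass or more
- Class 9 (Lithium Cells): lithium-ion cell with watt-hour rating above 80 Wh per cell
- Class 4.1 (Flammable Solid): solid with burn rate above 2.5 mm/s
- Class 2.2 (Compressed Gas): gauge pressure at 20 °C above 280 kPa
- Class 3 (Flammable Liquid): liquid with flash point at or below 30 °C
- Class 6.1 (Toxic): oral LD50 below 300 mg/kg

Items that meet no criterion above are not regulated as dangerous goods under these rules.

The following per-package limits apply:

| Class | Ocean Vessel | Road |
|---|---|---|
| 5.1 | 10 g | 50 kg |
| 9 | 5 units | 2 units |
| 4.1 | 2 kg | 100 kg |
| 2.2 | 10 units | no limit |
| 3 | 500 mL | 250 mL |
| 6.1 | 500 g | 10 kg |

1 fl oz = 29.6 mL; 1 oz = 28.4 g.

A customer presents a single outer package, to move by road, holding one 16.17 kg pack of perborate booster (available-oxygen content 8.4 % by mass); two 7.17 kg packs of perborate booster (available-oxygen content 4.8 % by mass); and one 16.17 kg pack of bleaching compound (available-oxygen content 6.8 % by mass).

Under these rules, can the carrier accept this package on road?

The perborate booster has available-oxygen content 8.4 % by mass, which is ≥ 4.5 % by mass, so it is Class 5.1 (Oxidizer).
Perborate booster: available-oxygen content 4.8 % by mass ≥ 4.5 % by mass → Class 5.1 (Oxidizer).
Bleaching compound: available-oxygen content 6.8 % by mass ≥ 4.5 % by mass → Class 5.1 (Oxidizer).
Total Class 5.1: 16.17 kg + (two 7.17 kg packs = 14.34 kg) + 16.17 kg = 46.68 kg.
46.68 kg is within the road limit of 50 kg for Class 5.1.

Yes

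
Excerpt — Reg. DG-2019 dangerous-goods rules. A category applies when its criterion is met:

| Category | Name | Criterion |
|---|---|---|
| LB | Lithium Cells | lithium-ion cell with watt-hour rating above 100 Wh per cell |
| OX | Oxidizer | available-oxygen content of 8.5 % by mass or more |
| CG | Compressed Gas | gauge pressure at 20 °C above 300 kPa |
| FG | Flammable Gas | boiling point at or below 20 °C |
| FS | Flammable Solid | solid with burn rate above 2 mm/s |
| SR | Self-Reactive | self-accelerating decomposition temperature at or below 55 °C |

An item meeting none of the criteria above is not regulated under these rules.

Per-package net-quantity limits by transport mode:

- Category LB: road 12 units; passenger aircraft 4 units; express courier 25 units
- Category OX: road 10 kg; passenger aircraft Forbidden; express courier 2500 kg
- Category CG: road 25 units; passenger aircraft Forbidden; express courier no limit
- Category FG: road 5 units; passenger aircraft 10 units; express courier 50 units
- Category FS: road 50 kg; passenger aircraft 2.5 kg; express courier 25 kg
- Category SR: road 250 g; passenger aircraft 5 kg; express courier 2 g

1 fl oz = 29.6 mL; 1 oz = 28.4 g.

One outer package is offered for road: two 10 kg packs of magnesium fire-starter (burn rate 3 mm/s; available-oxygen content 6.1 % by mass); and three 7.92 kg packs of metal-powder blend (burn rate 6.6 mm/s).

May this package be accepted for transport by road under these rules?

Yes

Magnesium fire-starter: burn rate 3 mm/s > 2 mm/s → Category FS (Flammable Solid).
Metal-powder blend: burn rate 6.6 mm/s > 2 mm/s → Category FS (Flammable Solid).
Total Category FS: (two 10 kg packs = 20 kg) + (three 7.92 kg packs = 23.76 kg) = 43.76 kg.
43.76 kg is within the road limit of 50 kg for Category FS.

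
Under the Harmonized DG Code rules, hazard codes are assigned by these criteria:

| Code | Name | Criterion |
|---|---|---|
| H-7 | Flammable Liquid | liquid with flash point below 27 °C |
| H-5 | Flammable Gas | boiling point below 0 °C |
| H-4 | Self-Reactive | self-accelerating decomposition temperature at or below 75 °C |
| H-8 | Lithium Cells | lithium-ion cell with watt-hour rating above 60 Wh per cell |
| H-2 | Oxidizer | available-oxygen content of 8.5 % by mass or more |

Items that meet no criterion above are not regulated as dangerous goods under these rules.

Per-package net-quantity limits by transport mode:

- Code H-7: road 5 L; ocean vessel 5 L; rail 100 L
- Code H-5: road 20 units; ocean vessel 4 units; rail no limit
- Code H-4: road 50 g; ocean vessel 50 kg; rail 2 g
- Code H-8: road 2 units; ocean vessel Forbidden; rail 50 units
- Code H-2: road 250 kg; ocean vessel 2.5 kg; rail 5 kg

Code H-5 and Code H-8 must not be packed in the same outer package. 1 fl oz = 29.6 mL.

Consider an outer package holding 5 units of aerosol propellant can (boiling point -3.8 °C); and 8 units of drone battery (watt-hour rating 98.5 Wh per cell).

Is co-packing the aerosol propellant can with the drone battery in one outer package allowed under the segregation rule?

Boiling point -3.8 °C meets the Code H-5 criterion (Flammable Gas), so the aerosol propellant can is Code H-5.
With watt-hour rating 98.5 Wh per cell (> 60 Wh per cell), the drone battery falls in Code H-8.
Code H-5 and Code H-8 may not share an outer package.

No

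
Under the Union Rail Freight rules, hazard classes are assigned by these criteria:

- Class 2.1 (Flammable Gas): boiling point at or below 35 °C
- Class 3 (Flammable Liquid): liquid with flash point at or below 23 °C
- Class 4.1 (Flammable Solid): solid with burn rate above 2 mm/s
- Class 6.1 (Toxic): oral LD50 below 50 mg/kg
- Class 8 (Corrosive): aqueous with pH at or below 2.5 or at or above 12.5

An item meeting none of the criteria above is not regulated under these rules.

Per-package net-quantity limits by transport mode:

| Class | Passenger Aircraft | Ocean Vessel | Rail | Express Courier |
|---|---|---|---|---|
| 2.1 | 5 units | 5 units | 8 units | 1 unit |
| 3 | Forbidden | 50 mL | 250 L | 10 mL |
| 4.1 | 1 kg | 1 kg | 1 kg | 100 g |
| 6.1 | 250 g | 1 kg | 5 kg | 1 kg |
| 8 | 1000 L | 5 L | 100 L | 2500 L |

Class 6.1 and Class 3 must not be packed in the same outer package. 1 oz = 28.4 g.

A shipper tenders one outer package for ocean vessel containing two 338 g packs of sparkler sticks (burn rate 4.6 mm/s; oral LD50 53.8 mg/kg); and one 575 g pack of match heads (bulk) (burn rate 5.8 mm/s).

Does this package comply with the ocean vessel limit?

Sparkler sticks: burn rate 4.6 mm/s > 2 mm/s → Class 4.1 (Flammable Solid).
Burn rate 5.8 mm/s meets the Class 4.1 criterion (Flammable Solid), so the match heads (bulk) are Class 4.1.
Total Class 4.1: (two 338 g packs = 676 g) + 575 g = 1.251 kg.
1.251 kg exceeds the ocean vessel limit of 1 kg for Class 4.1.

No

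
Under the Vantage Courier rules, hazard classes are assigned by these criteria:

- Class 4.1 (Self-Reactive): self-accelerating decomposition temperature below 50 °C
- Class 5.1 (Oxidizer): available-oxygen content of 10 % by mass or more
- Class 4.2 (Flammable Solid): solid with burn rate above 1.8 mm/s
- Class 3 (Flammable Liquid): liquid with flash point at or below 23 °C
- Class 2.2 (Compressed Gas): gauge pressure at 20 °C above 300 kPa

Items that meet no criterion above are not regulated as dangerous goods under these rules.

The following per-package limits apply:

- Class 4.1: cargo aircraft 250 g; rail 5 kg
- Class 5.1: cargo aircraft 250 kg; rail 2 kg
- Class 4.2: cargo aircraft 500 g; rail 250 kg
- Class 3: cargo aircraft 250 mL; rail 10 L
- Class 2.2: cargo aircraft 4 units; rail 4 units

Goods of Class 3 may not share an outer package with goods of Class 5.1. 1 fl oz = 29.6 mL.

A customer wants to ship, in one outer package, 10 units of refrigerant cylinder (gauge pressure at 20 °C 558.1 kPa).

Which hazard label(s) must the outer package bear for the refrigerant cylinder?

Class 2.2

Gauge pressure at 20 °C 558.1 kPa meets the Class 2.2 criterion (Compressed Gas), so the refrigerant cylinder is Class 2.2.
Only the Class 2.2 label is required.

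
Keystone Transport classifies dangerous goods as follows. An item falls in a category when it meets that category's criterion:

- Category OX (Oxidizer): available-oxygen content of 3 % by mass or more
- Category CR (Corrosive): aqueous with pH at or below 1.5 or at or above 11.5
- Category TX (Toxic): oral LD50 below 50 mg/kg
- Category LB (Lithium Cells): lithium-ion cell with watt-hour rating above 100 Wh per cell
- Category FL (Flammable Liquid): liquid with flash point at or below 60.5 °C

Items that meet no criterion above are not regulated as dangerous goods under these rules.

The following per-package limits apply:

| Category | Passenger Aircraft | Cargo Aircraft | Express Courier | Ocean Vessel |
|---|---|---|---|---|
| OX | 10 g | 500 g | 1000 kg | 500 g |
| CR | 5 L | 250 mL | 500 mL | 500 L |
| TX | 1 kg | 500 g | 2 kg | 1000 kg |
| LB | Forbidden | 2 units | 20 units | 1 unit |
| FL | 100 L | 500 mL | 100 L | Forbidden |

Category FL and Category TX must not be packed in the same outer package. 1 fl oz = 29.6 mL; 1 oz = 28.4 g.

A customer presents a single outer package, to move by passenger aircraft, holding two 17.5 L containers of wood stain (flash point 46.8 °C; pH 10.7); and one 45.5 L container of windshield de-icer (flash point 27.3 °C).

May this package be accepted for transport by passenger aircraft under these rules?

Yes

Wood stain: flash point 46.8 °C ≤ 60.5 °C → Category FL (Flammable Liquid).
Windshield de-icer: flash point 27.3 °C ≤ 60.5 °C → Category FL (Flammable Liquid).
Total Category FL: (two 17.5 L containers = 35 L) + 45.5 L = 80.5 L.
80.5 L is within the passenger aircraft limit of 100 L for Category FL.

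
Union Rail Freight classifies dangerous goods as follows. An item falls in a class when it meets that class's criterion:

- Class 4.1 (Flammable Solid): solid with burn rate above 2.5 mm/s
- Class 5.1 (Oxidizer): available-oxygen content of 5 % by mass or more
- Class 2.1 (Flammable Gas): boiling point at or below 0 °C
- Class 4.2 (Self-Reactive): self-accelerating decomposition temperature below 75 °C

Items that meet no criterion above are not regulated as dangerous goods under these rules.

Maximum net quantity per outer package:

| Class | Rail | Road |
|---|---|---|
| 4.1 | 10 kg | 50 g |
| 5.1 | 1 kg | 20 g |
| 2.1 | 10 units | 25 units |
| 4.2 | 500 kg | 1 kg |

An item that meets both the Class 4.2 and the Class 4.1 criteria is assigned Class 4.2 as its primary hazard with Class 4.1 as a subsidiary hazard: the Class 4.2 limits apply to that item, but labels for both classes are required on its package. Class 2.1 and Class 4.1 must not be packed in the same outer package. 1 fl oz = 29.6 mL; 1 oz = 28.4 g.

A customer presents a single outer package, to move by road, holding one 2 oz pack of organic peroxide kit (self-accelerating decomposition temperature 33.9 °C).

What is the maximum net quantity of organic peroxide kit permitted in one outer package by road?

1 kg

Organic peroxide kit: self-accelerating decomposition temperature 33.9 °C < 75 °C → Class 4.2 (Self-Reactive).
The road limit for Class 4.2 is 1 kg.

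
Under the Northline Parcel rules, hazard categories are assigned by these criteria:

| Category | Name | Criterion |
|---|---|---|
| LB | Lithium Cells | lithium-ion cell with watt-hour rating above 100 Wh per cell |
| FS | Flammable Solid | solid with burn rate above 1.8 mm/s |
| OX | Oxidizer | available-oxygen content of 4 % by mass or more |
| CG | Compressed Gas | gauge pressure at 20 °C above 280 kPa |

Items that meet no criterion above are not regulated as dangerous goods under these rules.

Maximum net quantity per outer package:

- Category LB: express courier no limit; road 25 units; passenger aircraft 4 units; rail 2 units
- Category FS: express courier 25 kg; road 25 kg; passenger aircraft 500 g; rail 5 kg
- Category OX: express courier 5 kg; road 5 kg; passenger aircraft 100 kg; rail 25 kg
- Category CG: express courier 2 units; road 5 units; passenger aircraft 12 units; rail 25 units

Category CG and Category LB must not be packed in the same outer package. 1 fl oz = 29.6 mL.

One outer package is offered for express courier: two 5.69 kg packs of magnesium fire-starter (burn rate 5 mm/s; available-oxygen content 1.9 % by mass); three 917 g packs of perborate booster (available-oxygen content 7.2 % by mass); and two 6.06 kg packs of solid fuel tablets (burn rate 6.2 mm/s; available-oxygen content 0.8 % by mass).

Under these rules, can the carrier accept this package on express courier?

Yes

Magnesium fire-starter: burn rate 5 mm/s > 1.8 mm/s → Category FS (Flammable Solid).
The perborate booster has available-oxygen content 7.2 % by mass, which is ≥ 4 % by mass, so it is Category OX (Oxidizer).
Burn rate 6.2 mm/s meets the Category FS criterion (Flammable Solid), so the solid fuel tablets are Category FS.
Category FS net quantity: (two 5.69 kg packs = 11.38 kg) + (two 6.06 kg packs = 12.12 kg) = 23.5 kg.
23.5 kg is within the express courier limit of 25 kg for Category FS.
Category OX quantity: three 917 g packs = 2.751 kg.
2.751 kg is within the express courier limit of 5 kg for Category OX.
The segregation rule (Category CG with Category LB) does not apply to Category FS with Category OX.
Every hazard category is within its express courier limit and no segregation rule is violated.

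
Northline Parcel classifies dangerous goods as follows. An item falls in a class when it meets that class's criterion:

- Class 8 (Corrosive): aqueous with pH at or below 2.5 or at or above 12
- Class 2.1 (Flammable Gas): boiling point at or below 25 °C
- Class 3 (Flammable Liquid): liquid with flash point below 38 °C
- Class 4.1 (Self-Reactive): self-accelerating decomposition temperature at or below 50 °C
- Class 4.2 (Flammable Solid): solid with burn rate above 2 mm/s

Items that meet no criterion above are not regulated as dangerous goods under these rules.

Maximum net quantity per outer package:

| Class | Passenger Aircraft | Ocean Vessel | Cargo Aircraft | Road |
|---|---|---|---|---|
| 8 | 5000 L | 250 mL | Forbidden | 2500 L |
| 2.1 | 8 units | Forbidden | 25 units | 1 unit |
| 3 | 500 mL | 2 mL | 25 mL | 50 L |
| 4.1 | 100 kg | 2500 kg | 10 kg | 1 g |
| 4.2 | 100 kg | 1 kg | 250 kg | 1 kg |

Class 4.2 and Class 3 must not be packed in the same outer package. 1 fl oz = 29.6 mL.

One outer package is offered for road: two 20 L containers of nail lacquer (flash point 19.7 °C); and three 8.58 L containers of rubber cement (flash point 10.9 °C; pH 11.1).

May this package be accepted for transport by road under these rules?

With flash point 19.7 °C (< 38 °C), the nail lacquer falls in Class 3.
The rubber cement has flash point 10.9 °C, which is < 38 °C, so it is Class 3 (Flammable Liquid).
Total Class 3: (two 20 L containers = 40 L) + (three 8.58 L containers = 25.74 L) = 65.74 L.
That exceeds the Class 3 road limit of 50 L.

No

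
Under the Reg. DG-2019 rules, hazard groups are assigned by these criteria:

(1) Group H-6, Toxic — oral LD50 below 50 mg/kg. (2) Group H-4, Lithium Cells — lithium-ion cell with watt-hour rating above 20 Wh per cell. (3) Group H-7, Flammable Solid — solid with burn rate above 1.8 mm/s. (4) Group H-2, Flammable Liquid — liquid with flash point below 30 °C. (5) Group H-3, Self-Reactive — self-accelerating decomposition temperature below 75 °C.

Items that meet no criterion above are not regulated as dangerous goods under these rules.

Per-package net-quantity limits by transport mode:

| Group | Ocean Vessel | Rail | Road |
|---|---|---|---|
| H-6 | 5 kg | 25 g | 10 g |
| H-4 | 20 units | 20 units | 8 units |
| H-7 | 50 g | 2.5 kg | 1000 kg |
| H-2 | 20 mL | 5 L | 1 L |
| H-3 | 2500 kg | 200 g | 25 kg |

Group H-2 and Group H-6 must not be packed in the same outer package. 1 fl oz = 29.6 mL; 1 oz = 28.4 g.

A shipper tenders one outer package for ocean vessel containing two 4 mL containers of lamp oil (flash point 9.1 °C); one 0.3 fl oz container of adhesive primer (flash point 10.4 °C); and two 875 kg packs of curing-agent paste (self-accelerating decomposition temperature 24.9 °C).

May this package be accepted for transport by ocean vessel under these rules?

Yes

The lamp oil has flash point 9.1 °C, which is < 30 °C, so it is Group H-2 (Flammable Liquid).
With flash point 10.4 °C (< 30 °C), the adhesive primer falls in Group H-2.
Curing-agent paste: self-accelerating decomposition temperature 24.9 °C < 75 °C → Group H-3 (Self-Reactive).
Total Group H-2: (two 4 mL containers = 8 mL) + (one 0.3 fl oz container = 8.88 mL) = 16.88 mL.
16.88 mL is within the ocean vessel limit of 20 mL for Group H-2.
Group H-3 quantity: two 875 kg packs = 1750 kg.
1750 kg is within the ocean vessel limit of 2500 kg for Group H-3.
The segregation rule (Group H-2 with Group H-6) does not apply to Group H-2 with Group H-3.
Every hazard group is within its ocean vessel limit and no segregation rule is violated.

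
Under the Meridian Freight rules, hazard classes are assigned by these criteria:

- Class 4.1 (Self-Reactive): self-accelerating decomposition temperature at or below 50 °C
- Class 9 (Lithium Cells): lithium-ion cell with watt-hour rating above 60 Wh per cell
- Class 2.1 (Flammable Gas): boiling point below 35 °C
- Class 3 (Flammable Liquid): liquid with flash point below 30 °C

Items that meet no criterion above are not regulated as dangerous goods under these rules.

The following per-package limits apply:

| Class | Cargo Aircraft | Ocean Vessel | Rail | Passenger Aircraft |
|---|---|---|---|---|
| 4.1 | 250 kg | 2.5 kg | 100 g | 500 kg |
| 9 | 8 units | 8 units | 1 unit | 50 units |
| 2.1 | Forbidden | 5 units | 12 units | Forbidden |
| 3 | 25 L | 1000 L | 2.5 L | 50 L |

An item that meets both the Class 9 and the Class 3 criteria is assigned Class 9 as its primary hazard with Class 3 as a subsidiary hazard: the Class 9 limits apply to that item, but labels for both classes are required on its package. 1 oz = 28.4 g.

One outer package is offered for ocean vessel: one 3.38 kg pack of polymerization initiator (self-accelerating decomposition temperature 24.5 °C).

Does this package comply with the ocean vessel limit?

No

With self-accelerating decomposition temperature 24.5 °C (≤ 50 °C), the polymerization initiator falls in Class 4.1.
Class 4.1 quantity: 3.38 kg.
3.38 kg > 2.5 kg (ocean vessel limit, Class 4.1) — over the limit.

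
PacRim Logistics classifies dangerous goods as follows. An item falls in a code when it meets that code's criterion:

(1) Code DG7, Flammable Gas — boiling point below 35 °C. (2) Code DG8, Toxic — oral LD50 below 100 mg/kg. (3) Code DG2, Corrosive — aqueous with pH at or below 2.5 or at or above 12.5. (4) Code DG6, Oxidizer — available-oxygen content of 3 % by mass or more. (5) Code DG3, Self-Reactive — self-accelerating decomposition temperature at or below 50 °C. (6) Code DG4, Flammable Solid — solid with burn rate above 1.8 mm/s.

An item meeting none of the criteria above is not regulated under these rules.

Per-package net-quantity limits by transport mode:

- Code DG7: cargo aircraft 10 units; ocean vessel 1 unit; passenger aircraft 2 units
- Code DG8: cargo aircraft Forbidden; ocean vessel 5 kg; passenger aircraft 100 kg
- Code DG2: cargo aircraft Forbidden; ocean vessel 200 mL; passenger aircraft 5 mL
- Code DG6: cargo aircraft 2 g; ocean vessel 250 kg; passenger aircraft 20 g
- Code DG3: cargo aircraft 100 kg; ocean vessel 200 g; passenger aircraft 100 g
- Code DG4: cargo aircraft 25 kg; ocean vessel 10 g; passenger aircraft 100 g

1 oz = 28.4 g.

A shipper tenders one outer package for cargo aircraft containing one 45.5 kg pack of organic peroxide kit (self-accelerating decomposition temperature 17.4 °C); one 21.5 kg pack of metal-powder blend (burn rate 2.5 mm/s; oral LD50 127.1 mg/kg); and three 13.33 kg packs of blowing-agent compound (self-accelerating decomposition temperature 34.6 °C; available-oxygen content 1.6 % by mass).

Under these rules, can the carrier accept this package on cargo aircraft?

With self-accelerating decomposition temperature 17.4 °C (≤ 50 °C), the organic peroxide kit falls in Code DG3.
The metal-powder blend has burn rate 2.5 mm/s, which is > 1.8 mm/s, so it is Code DG4 (Flammable Solid).
The blowing-agent compound has self-accelerating decomposition temperature 34.6 °C, which is ≤ 50 °C, so it is Code DG3 (Self-Reactive).
Code DG4 quantity: 21.5 kg.
21.5 kg ≤ 25 kg (cargo aircraft limit, Code DG4) — within limit.
Code DG3 net quantity: 45.5 kg + (three 13.33 kg packs = 39.99 kg) = 85.49 kg.
85.49 kg is within the cargo aircraft limit of 100 kg for Code DG3.
Every hazard code is within its cargo aircraft limit and no segregation rule is violated.

Yes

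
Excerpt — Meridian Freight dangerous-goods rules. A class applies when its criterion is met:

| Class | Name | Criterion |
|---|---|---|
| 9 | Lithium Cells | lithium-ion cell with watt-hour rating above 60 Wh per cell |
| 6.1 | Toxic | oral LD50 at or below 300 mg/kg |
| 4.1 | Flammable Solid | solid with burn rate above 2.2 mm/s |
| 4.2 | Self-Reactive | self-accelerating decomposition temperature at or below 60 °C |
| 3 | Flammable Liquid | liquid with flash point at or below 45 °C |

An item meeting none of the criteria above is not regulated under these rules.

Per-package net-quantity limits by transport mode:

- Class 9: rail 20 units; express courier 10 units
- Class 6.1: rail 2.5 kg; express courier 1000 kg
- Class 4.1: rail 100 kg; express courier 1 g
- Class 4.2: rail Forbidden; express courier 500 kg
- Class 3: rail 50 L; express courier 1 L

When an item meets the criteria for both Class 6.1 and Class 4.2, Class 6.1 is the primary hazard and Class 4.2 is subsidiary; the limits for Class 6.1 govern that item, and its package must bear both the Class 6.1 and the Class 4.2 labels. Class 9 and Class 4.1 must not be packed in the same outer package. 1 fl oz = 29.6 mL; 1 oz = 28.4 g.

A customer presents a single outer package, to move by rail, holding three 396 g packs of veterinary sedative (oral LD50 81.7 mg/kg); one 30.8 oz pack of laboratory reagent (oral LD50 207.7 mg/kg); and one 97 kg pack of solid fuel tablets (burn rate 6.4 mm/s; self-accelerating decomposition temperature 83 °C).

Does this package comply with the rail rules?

Yes

Oral LD50 81.7 mg/kg meets the Class 6.1 criterion (Toxic), so the veterinary sedative is Class 6.1.
Laboratory reagent: oral LD50 207.7 mg/kg ≤ 300 mg/kg → Class 6.1 (Toxic).
Solid fuel tablets: burn rate 6.4 mm/s > 2.2 mm/s → Class 4.1 (Flammable Solid).
Class 6.1 net quantity: (three 396 g packs = 1.188 kg) + (one 30.8 oz pack = 874.72 g) = 2062.72 g.
2062.72 g ≤ 2.5 kg (rail limit, Class 6.1) — within limit.
Class 4.1 quantity: 97 kg.
97 kg is within the rail limit of 100 kg for Class 4.1.
The segregation rule (Class 9 with Class 4.1) does not apply to Class 6.1 with Class 4.1.
Every hazard class is within its rail limit and no segregation rule is violated.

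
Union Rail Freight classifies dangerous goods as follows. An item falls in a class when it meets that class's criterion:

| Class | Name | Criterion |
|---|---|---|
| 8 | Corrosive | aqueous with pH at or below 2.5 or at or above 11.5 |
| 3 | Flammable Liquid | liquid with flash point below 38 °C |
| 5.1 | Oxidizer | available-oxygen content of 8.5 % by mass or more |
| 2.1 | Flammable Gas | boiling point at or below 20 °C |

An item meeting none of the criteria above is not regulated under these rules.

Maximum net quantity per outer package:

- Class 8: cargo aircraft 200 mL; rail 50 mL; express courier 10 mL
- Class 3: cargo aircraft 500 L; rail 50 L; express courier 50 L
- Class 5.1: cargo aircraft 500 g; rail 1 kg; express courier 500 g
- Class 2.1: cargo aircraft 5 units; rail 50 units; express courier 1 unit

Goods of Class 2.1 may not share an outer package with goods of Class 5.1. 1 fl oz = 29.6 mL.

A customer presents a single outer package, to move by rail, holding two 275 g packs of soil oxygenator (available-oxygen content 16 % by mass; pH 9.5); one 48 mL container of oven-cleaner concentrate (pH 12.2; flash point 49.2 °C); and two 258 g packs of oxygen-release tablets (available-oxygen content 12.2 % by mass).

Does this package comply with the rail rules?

No

The soil oxygenator has available-oxygen content 16 % by mass, which is ≥ 8.5 % by mass, so it is Class 5.1 (Oxidizer).
Oven-cleaner concentrate: pH 12.2 ≥ 11.5 → Class 8 (Corrosive).
Available-oxygen content 12.2 % by mass meets the Class 5.1 criterion (Oxidizer), so the oxygen-release tablets are Class 5.1.
Class 5.1 net quantity: (two 275 g packs = 550 g) + (two 258 g packs = 516 g) = 1.066 kg.
1.066 kg > 1 kg (rail limit, Class 5.1) — over the limit.
Class 8 quantity: 48 mL.
That is within the Class 8 rail limit of 50 mL.
The segregation rule (Class 2.1 with Class 5.1) does not apply to Class 5.1 with Class 8.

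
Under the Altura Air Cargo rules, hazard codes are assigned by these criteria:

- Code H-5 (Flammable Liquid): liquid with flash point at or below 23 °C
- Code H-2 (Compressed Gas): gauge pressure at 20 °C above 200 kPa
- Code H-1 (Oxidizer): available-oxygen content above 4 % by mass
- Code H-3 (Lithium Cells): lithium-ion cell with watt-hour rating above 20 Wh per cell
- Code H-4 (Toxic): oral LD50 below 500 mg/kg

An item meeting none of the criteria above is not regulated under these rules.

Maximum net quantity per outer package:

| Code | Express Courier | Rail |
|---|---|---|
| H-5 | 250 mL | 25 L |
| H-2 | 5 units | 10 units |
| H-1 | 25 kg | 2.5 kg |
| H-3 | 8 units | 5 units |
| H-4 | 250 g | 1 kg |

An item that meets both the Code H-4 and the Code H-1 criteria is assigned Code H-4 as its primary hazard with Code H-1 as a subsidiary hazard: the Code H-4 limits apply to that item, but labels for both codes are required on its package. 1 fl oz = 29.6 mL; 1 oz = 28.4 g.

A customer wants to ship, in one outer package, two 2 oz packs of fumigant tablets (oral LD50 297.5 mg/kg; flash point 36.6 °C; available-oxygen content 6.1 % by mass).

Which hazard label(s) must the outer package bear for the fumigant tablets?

Fumigant tablets: oral LD50 297.5 mg/kg < 500 mg/kg → Code H-4 (Toxic).
With available-oxygen content 6.1 % by mass (> 4 % by mass), the fumigant tablets fall in Code H-1.
By the precedence rule Code H-4 is primary and Code H-1 is subsidiary, and that rule requires both labels on the package.

Code H-1 and H-4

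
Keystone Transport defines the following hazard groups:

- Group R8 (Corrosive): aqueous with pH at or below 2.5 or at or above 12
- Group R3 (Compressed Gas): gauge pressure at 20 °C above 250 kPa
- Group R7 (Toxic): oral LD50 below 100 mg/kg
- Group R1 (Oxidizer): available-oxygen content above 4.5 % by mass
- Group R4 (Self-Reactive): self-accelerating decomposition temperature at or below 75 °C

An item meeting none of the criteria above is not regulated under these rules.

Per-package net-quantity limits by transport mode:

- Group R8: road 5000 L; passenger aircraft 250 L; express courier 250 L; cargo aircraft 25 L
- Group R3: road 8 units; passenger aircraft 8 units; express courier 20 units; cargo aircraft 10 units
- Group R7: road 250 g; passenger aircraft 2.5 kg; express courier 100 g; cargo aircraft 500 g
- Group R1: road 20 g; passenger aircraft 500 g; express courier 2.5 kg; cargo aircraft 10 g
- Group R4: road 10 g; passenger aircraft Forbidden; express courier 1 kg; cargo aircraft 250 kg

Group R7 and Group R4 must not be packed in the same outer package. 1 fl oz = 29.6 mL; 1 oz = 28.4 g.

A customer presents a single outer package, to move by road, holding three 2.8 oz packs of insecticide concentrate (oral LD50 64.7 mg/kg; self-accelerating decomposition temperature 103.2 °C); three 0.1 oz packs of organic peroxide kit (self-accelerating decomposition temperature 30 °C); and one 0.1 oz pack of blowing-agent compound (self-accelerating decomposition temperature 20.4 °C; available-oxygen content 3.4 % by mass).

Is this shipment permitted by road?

Oral LD50 64.7 mg/kg meets the Group R7 criterion (Toxic), so the insecticide concentrate is Group R7.
With self-accelerating decomposition temperature 30 °C (≤ 75 °C), the organic peroxide kit falls in Group R4.
Self-accelerating decomposition temperature 20.4 °C meets the Group R4 criterion (Self-Reactive), so the blowing-agent compound is Group R4.
Group R7 quantity: three 2.8 oz packs = 238.56 g.
238.56 g is within the road limit of 250 g for Group R7.
Group R4 net quantity: (three 0.1 oz packs = 8.52 g) + (one 0.1 oz pack = 2.84 g) = 11.36 g.
11.36 g exceeds the road limit of 10 g for Group R4.
Group R7 and Group R4 may not share an outer package.

No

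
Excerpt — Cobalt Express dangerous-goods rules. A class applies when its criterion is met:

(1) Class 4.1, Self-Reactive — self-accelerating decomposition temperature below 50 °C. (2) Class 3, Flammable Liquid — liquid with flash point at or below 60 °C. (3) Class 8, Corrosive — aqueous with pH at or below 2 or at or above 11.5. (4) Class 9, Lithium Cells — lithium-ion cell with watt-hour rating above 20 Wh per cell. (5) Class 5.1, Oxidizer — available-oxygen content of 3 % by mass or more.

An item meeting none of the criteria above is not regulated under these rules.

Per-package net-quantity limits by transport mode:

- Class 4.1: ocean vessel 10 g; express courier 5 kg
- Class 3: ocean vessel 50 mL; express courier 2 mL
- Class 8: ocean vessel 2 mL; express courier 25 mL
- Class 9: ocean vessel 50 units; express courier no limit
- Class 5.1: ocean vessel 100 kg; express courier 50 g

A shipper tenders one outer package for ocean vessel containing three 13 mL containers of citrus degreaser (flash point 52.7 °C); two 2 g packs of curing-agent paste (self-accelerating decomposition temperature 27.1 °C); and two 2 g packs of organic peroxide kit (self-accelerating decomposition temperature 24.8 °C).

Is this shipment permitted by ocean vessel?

With flash point 52.7 °C (≤ 60 °C), the citrus degreaser falls in Class 3.
Curing-agent paste: self-accelerating decomposition temperature 27.1 °C < 50 °C → Class 4.1 (Self-Reactive).
Organic peroxide kit: self-accelerating decomposition temperature 24.8 °C < 50 °C → Class 4.1 (Self-Reactive).
Class 4.1 net quantity: (two 2 g packs = 4 g) + (two 2 g packs = 4 g) = 8 g.
8 g ≤ 10 g (ocean vessel limit, Class 4.1) — within limit.
Class 3 quantity: three 13 mL containers = 39 mL.
39 mL ≤ 50 mL (ocean vessel limit, Class 3) — within limit.
Every hazard class is within its ocean vessel limit and no segregation rule is violated.

Yes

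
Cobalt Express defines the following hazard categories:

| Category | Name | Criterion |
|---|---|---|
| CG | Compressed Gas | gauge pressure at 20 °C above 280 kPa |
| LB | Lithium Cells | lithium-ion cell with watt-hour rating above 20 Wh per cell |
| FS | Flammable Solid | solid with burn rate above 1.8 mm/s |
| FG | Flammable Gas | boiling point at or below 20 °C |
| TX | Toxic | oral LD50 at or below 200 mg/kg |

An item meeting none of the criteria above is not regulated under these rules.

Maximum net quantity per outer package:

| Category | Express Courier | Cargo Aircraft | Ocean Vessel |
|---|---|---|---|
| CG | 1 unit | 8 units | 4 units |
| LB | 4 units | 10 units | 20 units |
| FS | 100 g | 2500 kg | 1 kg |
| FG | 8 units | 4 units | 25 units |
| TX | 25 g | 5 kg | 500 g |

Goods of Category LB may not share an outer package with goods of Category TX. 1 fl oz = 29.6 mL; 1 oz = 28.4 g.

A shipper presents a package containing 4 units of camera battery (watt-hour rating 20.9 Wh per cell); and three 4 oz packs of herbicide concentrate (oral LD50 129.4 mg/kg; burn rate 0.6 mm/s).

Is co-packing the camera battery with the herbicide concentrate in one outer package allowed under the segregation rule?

Watt-hour rating 20.9 Wh per cell meets the Category LB criterion (Lithium Cells), so the camera battery is Category LB.
Oral LD50 129.4 mg/kg meets the Category TX criterion (Toxic), so the herbicide concentrate is Category TX.
Category LB and Category TX may not share an outer package.

No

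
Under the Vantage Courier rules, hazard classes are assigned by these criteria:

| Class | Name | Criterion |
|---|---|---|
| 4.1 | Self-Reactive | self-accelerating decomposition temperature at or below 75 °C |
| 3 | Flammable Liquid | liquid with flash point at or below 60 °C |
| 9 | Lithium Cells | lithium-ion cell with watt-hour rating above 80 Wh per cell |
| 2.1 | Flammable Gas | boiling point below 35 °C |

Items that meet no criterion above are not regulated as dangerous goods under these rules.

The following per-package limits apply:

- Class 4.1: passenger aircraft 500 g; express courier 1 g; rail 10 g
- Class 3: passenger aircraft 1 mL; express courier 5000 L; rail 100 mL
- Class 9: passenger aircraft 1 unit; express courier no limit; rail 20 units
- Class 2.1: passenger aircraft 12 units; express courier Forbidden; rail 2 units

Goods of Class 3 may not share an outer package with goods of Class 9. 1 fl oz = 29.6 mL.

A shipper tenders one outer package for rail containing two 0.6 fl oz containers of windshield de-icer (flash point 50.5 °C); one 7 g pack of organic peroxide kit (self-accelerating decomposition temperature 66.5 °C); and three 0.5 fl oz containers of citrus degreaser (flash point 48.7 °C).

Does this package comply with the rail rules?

Yes

Flash point 50.5 °C meets the Class 3 criterion (Flammable Liquid), so the windshield de-icer is Class 3.
With self-accelerating decomposition temperature 66.5 °C (≤ 75 °C), the organic peroxide kit falls in Class 4.1.
The citrus degreaser has flash point 48.7 °C, which is ≤ 60 °C, so it is Class 3 (Flammable Liquid).
Class 3 net quantity: (two 0.6 fl oz containers = 35.52 mL) + (three 0.5 fl oz containers = 44.4 mL) = 79.92 mL.
79.92 mL is within the rail limit of 100 mL for Class 3.
Class 4.1 quantity: 7 g.
7 g is within the rail limit of 10 g for Class 4.1.
The segregation rule (Class 3 with Class 9) does not apply to Class 3 with Class 4.1.
Every hazard class is within its rail limit and no segregation rule is violated.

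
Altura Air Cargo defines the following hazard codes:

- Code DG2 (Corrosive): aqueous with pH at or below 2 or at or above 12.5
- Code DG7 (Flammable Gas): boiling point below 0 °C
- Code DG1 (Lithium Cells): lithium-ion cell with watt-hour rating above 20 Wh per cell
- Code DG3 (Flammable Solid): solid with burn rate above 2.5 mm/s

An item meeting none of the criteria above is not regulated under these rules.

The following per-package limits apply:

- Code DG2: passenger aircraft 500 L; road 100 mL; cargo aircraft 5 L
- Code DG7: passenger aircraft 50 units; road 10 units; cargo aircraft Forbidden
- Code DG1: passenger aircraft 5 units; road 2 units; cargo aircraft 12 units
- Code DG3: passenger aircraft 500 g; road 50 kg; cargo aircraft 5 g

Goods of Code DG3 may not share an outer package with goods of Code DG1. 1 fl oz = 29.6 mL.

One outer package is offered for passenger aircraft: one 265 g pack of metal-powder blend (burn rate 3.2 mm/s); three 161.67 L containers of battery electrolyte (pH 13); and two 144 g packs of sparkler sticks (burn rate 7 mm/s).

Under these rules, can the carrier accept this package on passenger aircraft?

Metal-powder blend: burn rate 3.2 mm/s > 2.5 mm/s → Code DG3 (Flammable Solid).
pH 13 meets the Code DG2 criterion (Corrosive), so the battery electrolyte is Code DG2.
Sparkler sticks: burn rate 7 mm/s > 2.5 mm/s → Code DG3 (Flammable Solid).
Total Code DG3: 265 g + (two 144 g packs = 288 g) = 553 g.
553 g exceeds the passenger aircraft limit of 500 g for Code DG3.
Code DG2 quantity: three 161.67 L containers = 485.01 L.
485.01 L is within the passenger aircraft limit of 500 L for Code DG2.
The segregation rule (Code DG3 with Code DG1) does not apply to Code DG3 with Code DG2.

No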